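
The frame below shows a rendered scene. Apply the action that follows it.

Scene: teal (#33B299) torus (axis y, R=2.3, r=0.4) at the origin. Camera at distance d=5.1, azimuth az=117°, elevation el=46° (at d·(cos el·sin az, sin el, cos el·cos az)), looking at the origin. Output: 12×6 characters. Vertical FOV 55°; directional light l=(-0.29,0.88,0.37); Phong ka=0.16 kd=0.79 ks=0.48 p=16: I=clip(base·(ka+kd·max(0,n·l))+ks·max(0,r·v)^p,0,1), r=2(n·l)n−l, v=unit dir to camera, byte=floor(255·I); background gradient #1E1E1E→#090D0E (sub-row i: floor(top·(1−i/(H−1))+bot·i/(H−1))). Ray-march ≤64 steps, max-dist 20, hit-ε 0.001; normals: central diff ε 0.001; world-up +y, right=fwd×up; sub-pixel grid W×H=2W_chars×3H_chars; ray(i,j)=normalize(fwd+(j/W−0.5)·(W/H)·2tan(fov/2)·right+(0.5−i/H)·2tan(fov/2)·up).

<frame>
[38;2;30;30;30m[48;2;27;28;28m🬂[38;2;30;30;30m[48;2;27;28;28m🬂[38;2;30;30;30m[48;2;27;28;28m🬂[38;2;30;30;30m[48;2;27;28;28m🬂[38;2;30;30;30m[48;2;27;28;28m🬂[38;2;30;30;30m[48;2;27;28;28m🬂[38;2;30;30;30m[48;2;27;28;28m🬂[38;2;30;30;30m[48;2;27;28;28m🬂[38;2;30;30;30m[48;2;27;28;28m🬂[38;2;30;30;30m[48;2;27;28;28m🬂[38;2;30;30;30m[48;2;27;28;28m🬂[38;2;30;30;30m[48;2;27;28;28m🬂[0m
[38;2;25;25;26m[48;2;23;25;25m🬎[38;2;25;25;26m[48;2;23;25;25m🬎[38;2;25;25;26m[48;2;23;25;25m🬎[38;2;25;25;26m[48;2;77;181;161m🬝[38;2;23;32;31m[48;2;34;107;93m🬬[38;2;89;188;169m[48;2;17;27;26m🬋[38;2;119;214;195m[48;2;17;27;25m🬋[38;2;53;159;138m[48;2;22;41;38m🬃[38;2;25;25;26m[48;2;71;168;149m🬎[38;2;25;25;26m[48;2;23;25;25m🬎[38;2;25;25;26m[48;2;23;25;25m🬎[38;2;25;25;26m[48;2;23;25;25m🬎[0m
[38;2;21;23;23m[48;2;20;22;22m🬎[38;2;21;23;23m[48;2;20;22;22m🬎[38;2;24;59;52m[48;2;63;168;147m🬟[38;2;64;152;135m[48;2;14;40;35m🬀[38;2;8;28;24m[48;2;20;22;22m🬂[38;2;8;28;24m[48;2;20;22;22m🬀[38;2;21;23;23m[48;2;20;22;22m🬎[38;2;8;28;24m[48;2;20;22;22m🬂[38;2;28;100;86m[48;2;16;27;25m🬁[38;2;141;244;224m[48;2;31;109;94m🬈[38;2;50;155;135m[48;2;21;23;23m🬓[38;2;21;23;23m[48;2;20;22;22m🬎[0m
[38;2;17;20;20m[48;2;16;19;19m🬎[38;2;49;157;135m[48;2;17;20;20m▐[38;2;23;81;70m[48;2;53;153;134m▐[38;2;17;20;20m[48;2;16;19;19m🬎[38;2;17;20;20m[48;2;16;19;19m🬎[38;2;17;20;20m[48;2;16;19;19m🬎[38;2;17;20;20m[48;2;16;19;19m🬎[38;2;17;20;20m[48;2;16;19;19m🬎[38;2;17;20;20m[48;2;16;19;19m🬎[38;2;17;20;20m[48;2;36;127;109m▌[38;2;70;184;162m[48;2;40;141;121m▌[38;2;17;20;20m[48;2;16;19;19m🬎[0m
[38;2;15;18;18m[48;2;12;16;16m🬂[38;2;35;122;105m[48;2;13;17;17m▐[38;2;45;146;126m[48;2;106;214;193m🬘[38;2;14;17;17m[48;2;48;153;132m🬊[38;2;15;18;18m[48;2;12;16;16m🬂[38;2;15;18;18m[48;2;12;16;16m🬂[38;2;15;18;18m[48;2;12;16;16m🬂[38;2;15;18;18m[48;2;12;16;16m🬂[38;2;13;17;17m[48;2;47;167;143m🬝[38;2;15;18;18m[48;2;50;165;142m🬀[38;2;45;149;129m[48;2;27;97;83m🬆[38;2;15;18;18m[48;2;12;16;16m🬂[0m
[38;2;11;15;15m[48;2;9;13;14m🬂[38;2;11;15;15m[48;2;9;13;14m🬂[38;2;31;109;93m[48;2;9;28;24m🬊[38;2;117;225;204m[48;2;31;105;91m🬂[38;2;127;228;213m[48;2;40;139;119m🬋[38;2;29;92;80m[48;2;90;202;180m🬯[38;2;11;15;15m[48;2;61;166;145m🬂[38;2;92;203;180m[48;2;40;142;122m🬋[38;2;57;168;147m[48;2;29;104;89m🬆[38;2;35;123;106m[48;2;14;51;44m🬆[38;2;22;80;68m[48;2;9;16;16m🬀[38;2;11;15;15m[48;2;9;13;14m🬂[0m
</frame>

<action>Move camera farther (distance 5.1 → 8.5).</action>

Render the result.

<frame>
[38;2;30;30;30m[48;2;27;28;28m🬂[38;2;30;30;30m[48;2;27;28;28m🬂[38;2;30;30;30m[48;2;27;28;28m🬂[38;2;30;30;30m[48;2;27;28;28m🬂[38;2;30;30;30m[48;2;27;28;28m🬂[38;2;30;30;30m[48;2;27;28;28m🬂[38;2;30;30;30m[48;2;27;28;28m🬂[38;2;30;30;30m[48;2;27;28;28m🬂[38;2;30;30;30m[48;2;27;28;28m🬂[38;2;30;30;30m[48;2;27;28;28m🬂[38;2;30;30;30m[48;2;27;28;28m🬂[38;2;30;30;30m[48;2;27;28;28m🬂[0m
[38;2;25;25;26m[48;2;23;25;25m🬎[38;2;25;25;26m[48;2;23;25;25m🬎[38;2;25;25;26m[48;2;23;25;25m🬎[38;2;25;25;26m[48;2;23;25;25m🬎[38;2;25;25;26m[48;2;23;25;25m🬎[38;2;25;25;26m[48;2;23;25;25m🬎[38;2;25;25;26m[48;2;23;25;25m🬎[38;2;25;25;26m[48;2;23;25;25m🬎[38;2;25;25;26m[48;2;23;25;25m🬎[38;2;25;25;26m[48;2;23;25;25m🬎[38;2;25;25;26m[48;2;23;25;25m🬎[38;2;25;25;26m[48;2;23;25;25m🬎[0m
[38;2;21;23;23m[48;2;20;22;22m🬎[38;2;21;23;23m[48;2;20;22;22m🬎[38;2;21;23;23m[48;2;20;22;22m🬎[38;2;21;23;23m[48;2;44;155;133m🬝[38;2;59;170;148m[48;2;21;45;41m🬃[38;2;105;203;184m[48;2;19;38;34m🬀[38;2;29;96;83m[48;2;20;22;22m🬂[38;2;121;222;202m[48;2;19;39;35m🬀[38;2;39;137;118m[48;2;21;23;23m🬱[38;2;21;23;23m[48;2;20;22;22m🬎[38;2;21;23;23m[48;2;20;22;22m🬎[38;2;21;23;23m[48;2;20;22;22m🬎[0m
[38;2;17;20;20m[48;2;16;19;19m🬎[38;2;17;20;20m[48;2;16;19;19m🬎[38;2;17;20;20m[48;2;16;19;19m🬎[38;2;60;159;140m[48;2;17;20;20m▐[38;2;88;198;176m[48;2;19;42;38m🬏[38;2;17;20;20m[48;2;16;19;19m🬎[38;2;17;20;20m[48;2;16;19;19m🬎[38;2;17;20;20m[48;2;16;19;19m🬎[38;2;48;153;132m[48;2;26;93;80m🬜[38;2;17;20;20m[48;2;16;19;19m🬎[38;2;17;20;20m[48;2;16;19;19m🬎[38;2;17;20;20m[48;2;16;19;19m🬎[0m
[38;2;15;18;18m[48;2;12;16;16m🬂[38;2;15;18;18m[48;2;12;16;16m🬂[38;2;15;18;18m[48;2;12;16;16m🬂[38;2;15;18;18m[48;2;12;16;16m🬂[38;2;154;255;238m[48;2;17;44;39m🬁[38;2;35;123;106m[48;2;11;20;19m🬌[38;2;11;23;21m[48;2;33;115;99m🬰[38;2;54;164;143m[48;2;14;39;35m🬂[38;2;25;89;77m[48;2;13;16;16m🬀[38;2;15;18;18m[48;2;12;16;16m🬂[38;2;15;18;18m[48;2;12;16;16m🬂[38;2;15;18;18m[48;2;12;16;16m🬂[0m
[38;2;11;15;15m[48;2;9;13;14m🬂[38;2;11;15;15m[48;2;9;13;14m🬂[38;2;11;15;15m[48;2;9;13;14m🬂[38;2;11;15;15m[48;2;9;13;14m🬂[38;2;11;15;15m[48;2;9;13;14m🬂[38;2;11;15;15m[48;2;9;13;14m🬂[38;2;11;15;15m[48;2;9;13;14m🬂[38;2;11;15;15m[48;2;9;13;14m🬂[38;2;11;15;15m[48;2;9;13;14m🬂[38;2;11;15;15m[48;2;9;13;14m🬂[38;2;11;15;15m[48;2;9;13;14m🬂[38;2;11;15;15m[48;2;9;13;14m🬂[0m
</frame>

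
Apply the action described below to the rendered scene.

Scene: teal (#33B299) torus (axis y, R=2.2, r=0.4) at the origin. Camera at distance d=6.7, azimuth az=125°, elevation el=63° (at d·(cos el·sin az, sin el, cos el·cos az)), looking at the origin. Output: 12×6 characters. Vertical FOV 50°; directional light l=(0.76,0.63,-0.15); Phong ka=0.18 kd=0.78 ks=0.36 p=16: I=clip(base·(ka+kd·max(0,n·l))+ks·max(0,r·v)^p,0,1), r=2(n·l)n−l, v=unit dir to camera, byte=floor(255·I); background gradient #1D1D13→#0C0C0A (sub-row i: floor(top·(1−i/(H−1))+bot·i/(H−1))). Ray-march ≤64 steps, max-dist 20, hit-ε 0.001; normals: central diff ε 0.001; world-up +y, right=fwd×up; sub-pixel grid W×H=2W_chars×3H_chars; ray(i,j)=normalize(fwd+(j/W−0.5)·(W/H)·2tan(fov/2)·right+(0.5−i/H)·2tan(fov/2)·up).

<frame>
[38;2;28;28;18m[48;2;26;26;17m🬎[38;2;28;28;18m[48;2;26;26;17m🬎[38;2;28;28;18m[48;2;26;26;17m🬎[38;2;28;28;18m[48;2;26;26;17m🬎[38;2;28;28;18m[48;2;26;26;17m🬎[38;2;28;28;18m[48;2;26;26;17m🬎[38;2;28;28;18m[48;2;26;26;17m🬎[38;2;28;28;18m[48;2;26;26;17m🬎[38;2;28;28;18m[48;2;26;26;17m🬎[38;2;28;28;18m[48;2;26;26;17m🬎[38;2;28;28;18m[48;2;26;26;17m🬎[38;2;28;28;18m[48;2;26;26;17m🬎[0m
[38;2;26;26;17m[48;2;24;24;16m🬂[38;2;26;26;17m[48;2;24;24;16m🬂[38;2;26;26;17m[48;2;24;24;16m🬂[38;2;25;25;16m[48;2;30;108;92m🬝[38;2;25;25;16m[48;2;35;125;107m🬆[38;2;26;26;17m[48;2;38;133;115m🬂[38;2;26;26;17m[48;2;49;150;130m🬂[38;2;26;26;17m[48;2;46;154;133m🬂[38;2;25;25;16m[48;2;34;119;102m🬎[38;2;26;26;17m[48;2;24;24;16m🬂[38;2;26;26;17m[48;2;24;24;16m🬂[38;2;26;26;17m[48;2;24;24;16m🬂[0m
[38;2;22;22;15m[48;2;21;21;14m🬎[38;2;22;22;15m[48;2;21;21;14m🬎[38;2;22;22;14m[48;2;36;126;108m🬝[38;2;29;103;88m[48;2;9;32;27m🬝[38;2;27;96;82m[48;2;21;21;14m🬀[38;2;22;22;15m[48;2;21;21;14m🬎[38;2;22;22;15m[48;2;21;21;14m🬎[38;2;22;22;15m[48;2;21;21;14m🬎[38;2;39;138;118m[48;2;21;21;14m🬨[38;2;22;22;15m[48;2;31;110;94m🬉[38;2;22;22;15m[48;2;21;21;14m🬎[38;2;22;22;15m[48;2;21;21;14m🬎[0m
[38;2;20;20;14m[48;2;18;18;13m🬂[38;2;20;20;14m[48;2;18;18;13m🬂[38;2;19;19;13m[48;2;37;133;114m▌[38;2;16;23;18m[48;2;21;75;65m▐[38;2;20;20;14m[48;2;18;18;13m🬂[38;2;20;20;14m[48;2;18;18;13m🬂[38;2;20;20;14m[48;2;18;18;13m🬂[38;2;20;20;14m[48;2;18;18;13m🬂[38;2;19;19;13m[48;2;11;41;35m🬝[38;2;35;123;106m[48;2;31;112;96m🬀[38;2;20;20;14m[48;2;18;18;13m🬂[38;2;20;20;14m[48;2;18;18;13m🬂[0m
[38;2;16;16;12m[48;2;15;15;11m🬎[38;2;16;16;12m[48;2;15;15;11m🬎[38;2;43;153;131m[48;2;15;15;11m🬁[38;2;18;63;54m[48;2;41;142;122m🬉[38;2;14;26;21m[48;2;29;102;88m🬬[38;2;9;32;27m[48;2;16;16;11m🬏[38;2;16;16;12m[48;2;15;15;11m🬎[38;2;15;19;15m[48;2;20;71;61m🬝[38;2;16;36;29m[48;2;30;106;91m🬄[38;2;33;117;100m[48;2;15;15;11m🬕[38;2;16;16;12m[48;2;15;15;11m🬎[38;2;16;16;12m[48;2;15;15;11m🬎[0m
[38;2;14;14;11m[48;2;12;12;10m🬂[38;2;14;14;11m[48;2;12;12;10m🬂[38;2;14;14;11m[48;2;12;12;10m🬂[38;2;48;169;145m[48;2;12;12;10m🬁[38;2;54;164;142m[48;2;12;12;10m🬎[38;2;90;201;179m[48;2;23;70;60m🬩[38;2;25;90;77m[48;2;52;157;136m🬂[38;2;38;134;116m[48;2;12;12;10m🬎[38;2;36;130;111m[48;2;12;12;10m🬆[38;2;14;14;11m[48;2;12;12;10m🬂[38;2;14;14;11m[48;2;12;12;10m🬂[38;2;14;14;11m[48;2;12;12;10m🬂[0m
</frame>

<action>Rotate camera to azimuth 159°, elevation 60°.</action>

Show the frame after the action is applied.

<frame>
[38;2;28;28;18m[48;2;26;26;17m🬎[38;2;28;28;18m[48;2;26;26;17m🬎[38;2;28;28;18m[48;2;26;26;17m🬎[38;2;28;28;18m[48;2;26;26;17m🬎[38;2;28;28;18m[48;2;26;26;17m🬎[38;2;28;28;18m[48;2;26;26;17m🬎[38;2;28;28;18m[48;2;26;26;17m🬎[38;2;28;28;18m[48;2;26;26;17m🬎[38;2;28;28;18m[48;2;26;26;17m🬎[38;2;28;28;18m[48;2;26;26;17m🬎[38;2;28;28;18m[48;2;26;26;17m🬎[38;2;28;28;18m[48;2;26;26;17m🬎[0m
[38;2;26;26;17m[48;2;24;24;16m🬂[38;2;26;26;17m[48;2;24;24;16m🬂[38;2;26;26;17m[48;2;24;24;16m🬂[38;2;25;25;16m[48;2;35;125;107m🬝[38;2;25;25;16m[48;2;30;105;90m🬆[38;2;26;26;17m[48;2;29;102;88m🬂[38;2;26;26;17m[48;2;35;123;105m🬂[38;2;32;87;72m[48;2;135;252;229m🬝[38;2;23;32;23m[48;2;41;145;125m🬬[38;2;26;26;17m[48;2;24;24;16m🬂[38;2;26;26;17m[48;2;24;24;16m🬂[38;2;26;26;17m[48;2;24;24;16m🬂[0m
[38;2;22;22;15m[48;2;21;21;14m🬎[38;2;22;22;15m[48;2;21;21;14m🬎[38;2;22;22;14m[48;2;41;145;125m🬝[38;2;31;112;96m[48;2;13;46;40m🬆[38;2;13;48;41m[48;2;19;23;17m🬀[38;2;22;22;15m[48;2;21;21;14m🬎[38;2;22;22;15m[48;2;21;21;14m🬎[38;2;32;114;98m[48;2;21;21;14m🬁[38;2;46;160;138m[48;2;21;21;14m🬨[38;2;21;45;37m[48;2;40;142;123m🬨[38;2;22;22;15m[48;2;21;21;14m🬎[38;2;22;22;15m[48;2;21;21;14m🬎[0m
[38;2;20;20;14m[48;2;18;18;13m🬂[38;2;20;20;14m[48;2;18;18;13m🬂[38;2;19;19;13m[48;2;41;142;122m▌[38;2;16;23;18m[48;2;16;58;50m▐[38;2;20;20;14m[48;2;18;18;13m🬂[38;2;20;20;14m[48;2;18;18;13m🬂[38;2;20;20;14m[48;2;18;18;13m🬂[38;2;20;20;14m[48;2;18;18;13m🬂[38;2;19;19;13m[48;2;28;98;84m🬝[38;2;40;143;122m[48;2;28;99;85m▌[38;2;20;20;14m[48;2;18;18;13m🬂[38;2;20;20;14m[48;2;18;18;13m🬂[0m
[38;2;16;16;12m[48;2;15;15;11m🬎[38;2;16;16;12m[48;2;15;15;11m🬎[38;2;46;162;139m[48;2;15;15;11m🬉[38;2;23;81;69m[48;2;71;181;160m🬊[38;2;14;20;15m[48;2;25;91;78m🬎[38;2;9;32;27m[48;2;16;16;11m🬏[38;2;16;16;12m[48;2;15;15;11m🬎[38;2;16;16;12m[48;2;25;88;75m🬎[38;2;17;17;12m[48;2;32;115;98m🬀[38;2;25;92;79m[48;2;12;23;19m🬕[38;2;16;16;12m[48;2;15;15;11m🬎[38;2;16;16;12m[48;2;15;15;11m🬎[0m
[38;2;14;14;11m[48;2;12;12;10m🬂[38;2;14;14;11m[48;2;12;12;10m🬂[38;2;14;14;11m[48;2;12;12;10m🬂[38;2;46;163;140m[48;2;12;12;10m🬁[38;2;61;164;144m[48;2;12;12;10m🬎[38;2;36;123;106m[48;2;12;12;10m🬬[38;2;34;121;104m[48;2;25;88;75m🬎[38;2;33;117;101m[48;2;12;12;10m🬎[38;2;27;96;83m[48;2;13;24;20m🬂[38;2;14;14;11m[48;2;12;12;10m🬂[38;2;14;14;11m[48;2;12;12;10m🬂[38;2;14;14;11m[48;2;12;12;10m🬂[0m
</frame>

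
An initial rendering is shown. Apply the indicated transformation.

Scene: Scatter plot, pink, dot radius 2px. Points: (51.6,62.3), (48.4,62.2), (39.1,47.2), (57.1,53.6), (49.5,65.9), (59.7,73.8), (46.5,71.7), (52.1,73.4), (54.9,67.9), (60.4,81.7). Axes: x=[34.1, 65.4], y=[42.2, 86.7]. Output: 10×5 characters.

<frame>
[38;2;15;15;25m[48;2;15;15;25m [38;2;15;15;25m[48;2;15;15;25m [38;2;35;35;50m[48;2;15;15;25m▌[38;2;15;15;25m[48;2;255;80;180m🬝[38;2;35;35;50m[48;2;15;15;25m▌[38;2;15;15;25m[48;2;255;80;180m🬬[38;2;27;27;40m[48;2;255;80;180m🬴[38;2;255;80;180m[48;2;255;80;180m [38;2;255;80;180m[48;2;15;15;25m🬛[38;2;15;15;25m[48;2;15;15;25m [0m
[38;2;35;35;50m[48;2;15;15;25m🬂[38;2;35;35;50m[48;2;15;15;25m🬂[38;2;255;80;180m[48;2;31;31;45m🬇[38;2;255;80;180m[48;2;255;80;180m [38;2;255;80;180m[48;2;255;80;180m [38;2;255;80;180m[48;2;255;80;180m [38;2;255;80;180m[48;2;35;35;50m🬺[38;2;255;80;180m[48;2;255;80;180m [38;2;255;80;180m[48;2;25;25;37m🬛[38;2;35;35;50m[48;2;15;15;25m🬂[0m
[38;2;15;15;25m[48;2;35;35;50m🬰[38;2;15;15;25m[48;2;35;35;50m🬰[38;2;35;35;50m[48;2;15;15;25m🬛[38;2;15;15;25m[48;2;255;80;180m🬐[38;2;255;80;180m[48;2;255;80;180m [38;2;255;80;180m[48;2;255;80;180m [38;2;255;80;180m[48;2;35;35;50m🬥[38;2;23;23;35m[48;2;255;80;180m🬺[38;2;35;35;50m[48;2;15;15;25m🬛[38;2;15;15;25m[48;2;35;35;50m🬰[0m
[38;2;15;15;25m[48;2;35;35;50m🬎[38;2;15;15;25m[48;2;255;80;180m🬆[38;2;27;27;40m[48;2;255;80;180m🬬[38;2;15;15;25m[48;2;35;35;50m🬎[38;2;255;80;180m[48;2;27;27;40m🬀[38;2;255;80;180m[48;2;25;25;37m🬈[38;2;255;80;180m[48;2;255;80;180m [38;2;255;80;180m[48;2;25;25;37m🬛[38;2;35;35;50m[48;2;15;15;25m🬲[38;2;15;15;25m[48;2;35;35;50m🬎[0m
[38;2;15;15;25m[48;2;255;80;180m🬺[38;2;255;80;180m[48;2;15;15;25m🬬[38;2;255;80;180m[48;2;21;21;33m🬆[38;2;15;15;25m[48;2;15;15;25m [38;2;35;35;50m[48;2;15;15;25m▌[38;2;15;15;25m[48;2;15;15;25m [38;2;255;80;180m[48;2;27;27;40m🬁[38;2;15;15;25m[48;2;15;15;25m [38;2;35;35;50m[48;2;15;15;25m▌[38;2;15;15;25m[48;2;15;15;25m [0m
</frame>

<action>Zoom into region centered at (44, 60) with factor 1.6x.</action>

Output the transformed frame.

<frame>
[38;2;15;15;25m[48;2;15;15;25m [38;2;15;15;25m[48;2;15;15;25m [38;2;35;35;50m[48;2;15;15;25m▌[38;2;15;15;25m[48;2;15;15;25m [38;2;27;27;40m[48;2;255;80;180m🬴[38;2;255;80;180m[48;2;255;80;180m [38;2;255;80;180m[48;2;15;15;25m🬛[38;2;15;15;25m[48;2;255;80;180m🬪[38;2;255;80;180m[48;2;35;35;50m🬬[38;2;255;80;180m[48;2;15;15;25m🬆[0m
[38;2;35;35;50m[48;2;15;15;25m🬂[38;2;35;35;50m[48;2;15;15;25m🬂[38;2;35;35;50m[48;2;15;15;25m🬕[38;2;35;35;50m[48;2;15;15;25m🬂[38;2;35;35;50m[48;2;15;15;25m🬕[38;2;255;80;180m[48;2;20;20;31m🬠[38;2;35;35;50m[48;2;255;80;180m🬀[38;2;255;80;180m[48;2;255;80;180m [38;2;255;80;180m[48;2;35;35;50m🬺[38;2;23;23;35m[48;2;255;80;180m🬬[0m
[38;2;15;15;25m[48;2;35;35;50m🬰[38;2;15;15;25m[48;2;35;35;50m🬰[38;2;35;35;50m[48;2;15;15;25m🬛[38;2;15;15;25m[48;2;35;35;50m🬰[38;2;35;35;50m[48;2;15;15;25m🬛[38;2;15;15;25m[48;2;35;35;50m🬰[38;2;255;80;180m[48;2;28;28;41m🬊[38;2;255;80;180m[48;2;25;25;37m🬂[38;2;255;80;180m[48;2;28;28;41m🬆[38;2;15;15;25m[48;2;35;35;50m🬰[0m
[38;2;15;15;25m[48;2;35;35;50m🬎[38;2;15;15;25m[48;2;35;35;50m🬎[38;2;27;27;40m[48;2;255;80;180m🬬[38;2;15;15;25m[48;2;35;35;50m🬎[38;2;35;35;50m[48;2;15;15;25m🬲[38;2;15;15;25m[48;2;35;35;50m🬎[38;2;35;35;50m[48;2;15;15;25m🬲[38;2;15;15;25m[48;2;35;35;50m🬎[38;2;35;35;50m[48;2;15;15;25m🬲[38;2;15;15;25m[48;2;35;35;50m🬎[0m
[38;2;15;15;25m[48;2;15;15;25m [38;2;15;15;25m[48;2;255;80;180m🬐[38;2;255;80;180m[48;2;255;80;180m [38;2;15;15;25m[48;2;255;80;180m🬸[38;2;35;35;50m[48;2;15;15;25m▌[38;2;15;15;25m[48;2;15;15;25m [38;2;35;35;50m[48;2;15;15;25m▌[38;2;15;15;25m[48;2;15;15;25m [38;2;35;35;50m[48;2;15;15;25m▌[38;2;15;15;25m[48;2;15;15;25m [0m
</frame>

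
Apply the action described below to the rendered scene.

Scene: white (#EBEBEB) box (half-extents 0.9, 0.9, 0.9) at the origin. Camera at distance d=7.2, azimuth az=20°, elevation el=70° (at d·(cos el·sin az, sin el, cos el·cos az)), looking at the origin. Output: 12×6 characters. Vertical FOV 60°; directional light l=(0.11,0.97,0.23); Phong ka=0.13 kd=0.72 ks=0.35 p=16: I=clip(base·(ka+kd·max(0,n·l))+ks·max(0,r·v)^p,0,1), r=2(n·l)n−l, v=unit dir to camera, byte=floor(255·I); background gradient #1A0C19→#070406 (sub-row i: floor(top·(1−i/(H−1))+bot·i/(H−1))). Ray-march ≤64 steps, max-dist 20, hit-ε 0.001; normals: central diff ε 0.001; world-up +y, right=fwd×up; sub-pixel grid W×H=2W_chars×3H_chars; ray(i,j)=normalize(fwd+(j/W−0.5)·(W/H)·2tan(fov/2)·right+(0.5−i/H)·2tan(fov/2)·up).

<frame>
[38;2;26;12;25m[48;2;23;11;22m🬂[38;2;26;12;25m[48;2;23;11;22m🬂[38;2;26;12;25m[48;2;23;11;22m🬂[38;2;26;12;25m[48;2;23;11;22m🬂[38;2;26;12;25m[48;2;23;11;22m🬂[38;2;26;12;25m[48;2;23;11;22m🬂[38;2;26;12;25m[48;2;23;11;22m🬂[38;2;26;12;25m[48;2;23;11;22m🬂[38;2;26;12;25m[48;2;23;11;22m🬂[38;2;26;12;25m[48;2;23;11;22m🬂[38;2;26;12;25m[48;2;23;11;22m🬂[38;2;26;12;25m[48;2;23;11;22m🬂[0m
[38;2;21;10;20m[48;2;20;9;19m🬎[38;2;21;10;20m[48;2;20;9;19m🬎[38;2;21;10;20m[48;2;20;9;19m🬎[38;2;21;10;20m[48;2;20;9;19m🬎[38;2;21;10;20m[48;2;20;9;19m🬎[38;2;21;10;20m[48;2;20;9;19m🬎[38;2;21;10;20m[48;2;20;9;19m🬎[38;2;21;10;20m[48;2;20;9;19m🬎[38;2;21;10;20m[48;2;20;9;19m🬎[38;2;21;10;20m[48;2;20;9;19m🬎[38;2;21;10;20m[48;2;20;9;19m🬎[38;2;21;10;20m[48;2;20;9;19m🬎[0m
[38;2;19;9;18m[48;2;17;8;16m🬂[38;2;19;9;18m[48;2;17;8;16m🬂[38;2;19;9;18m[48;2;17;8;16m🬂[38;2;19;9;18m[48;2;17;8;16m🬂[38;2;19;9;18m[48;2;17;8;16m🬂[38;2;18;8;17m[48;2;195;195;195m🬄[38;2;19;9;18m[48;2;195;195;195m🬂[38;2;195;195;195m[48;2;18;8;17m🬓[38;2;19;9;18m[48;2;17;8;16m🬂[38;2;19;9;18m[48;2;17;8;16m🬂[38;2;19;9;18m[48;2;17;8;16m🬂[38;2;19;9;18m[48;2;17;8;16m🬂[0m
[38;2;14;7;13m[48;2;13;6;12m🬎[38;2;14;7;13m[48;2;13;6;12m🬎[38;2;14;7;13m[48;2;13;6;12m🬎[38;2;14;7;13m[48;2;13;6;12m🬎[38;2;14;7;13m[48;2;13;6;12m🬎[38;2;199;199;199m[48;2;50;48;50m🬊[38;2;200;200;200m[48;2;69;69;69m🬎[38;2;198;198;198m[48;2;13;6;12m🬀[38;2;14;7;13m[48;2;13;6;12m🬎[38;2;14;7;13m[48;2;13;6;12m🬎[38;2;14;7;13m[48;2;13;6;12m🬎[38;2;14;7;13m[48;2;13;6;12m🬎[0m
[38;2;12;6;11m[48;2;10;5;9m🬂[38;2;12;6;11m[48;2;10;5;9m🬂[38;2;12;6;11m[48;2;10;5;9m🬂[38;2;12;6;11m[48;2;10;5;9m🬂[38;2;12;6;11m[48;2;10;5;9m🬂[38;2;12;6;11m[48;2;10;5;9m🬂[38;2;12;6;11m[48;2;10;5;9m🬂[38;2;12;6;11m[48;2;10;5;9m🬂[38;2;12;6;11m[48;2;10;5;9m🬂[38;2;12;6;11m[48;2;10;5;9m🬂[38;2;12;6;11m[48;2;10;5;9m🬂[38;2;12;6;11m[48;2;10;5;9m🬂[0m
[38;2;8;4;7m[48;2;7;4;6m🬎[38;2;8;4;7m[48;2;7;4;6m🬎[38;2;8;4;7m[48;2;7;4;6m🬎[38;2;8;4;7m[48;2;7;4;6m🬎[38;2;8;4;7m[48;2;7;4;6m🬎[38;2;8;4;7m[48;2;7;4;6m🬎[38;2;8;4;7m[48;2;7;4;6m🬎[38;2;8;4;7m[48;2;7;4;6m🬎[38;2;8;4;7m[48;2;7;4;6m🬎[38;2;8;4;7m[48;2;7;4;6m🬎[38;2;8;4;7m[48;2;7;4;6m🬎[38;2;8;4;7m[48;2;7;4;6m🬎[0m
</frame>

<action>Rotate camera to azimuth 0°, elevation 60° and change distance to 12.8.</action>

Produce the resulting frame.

<frame>
[38;2;26;12;25m[48;2;23;11;22m🬂[38;2;26;12;25m[48;2;23;11;22m🬂[38;2;26;12;25m[48;2;23;11;22m🬂[38;2;26;12;25m[48;2;23;11;22m🬂[38;2;26;12;25m[48;2;23;11;22m🬂[38;2;26;12;25m[48;2;23;11;22m🬂[38;2;26;12;25m[48;2;23;11;22m🬂[38;2;26;12;25m[48;2;23;11;22m🬂[38;2;26;12;25m[48;2;23;11;22m🬂[38;2;26;12;25m[48;2;23;11;22m🬂[38;2;26;12;25m[48;2;23;11;22m🬂[38;2;26;12;25m[48;2;23;11;22m🬂[0m
[38;2;21;10;20m[48;2;20;9;19m🬎[38;2;21;10;20m[48;2;20;9;19m🬎[38;2;21;10;20m[48;2;20;9;19m🬎[38;2;21;10;20m[48;2;20;9;19m🬎[38;2;21;10;20m[48;2;20;9;19m🬎[38;2;21;10;20m[48;2;20;9;19m🬎[38;2;21;10;20m[48;2;20;9;19m🬎[38;2;21;10;20m[48;2;20;9;19m🬎[38;2;21;10;20m[48;2;20;9;19m🬎[38;2;21;10;20m[48;2;20;9;19m🬎[38;2;21;10;20m[48;2;20;9;19m🬎[38;2;21;10;20m[48;2;20;9;19m🬎[0m
[38;2;19;9;18m[48;2;17;8;16m🬂[38;2;19;9;18m[48;2;17;8;16m🬂[38;2;19;9;18m[48;2;17;8;16m🬂[38;2;19;9;18m[48;2;17;8;16m🬂[38;2;19;9;18m[48;2;17;8;16m🬂[38;2;18;8;17m[48;2;194;194;194m🬝[38;2;18;8;17m[48;2;194;194;194m🬎[38;2;19;9;18m[48;2;17;8;16m🬂[38;2;19;9;18m[48;2;17;8;16m🬂[38;2;19;9;18m[48;2;17;8;16m🬂[38;2;19;9;18m[48;2;17;8;16m🬂[38;2;19;9;18m[48;2;17;8;16m🬂[0m
[38;2;14;7;13m[48;2;13;6;12m🬎[38;2;14;7;13m[48;2;13;6;12m🬎[38;2;14;7;13m[48;2;13;6;12m🬎[38;2;14;7;13m[48;2;13;6;12m🬎[38;2;14;7;13m[48;2;13;6;12m🬎[38;2;195;195;195m[48;2;24;19;24m🬁[38;2;195;195;195m[48;2;41;37;40m🬂[38;2;14;7;13m[48;2;13;6;12m🬎[38;2;14;7;13m[48;2;13;6;12m🬎[38;2;14;7;13m[48;2;13;6;12m🬎[38;2;14;7;13m[48;2;13;6;12m🬎[38;2;14;7;13m[48;2;13;6;12m🬎[0m
[38;2;12;6;11m[48;2;10;5;9m🬂[38;2;12;6;11m[48;2;10;5;9m🬂[38;2;12;6;11m[48;2;10;5;9m🬂[38;2;12;6;11m[48;2;10;5;9m🬂[38;2;12;6;11m[48;2;10;5;9m🬂[38;2;12;6;11m[48;2;10;5;9m🬂[38;2;12;6;11m[48;2;10;5;9m🬂[38;2;12;6;11m[48;2;10;5;9m🬂[38;2;12;6;11m[48;2;10;5;9m🬂[38;2;12;6;11m[48;2;10;5;9m🬂[38;2;12;6;11m[48;2;10;5;9m🬂[38;2;12;6;11m[48;2;10;5;9m🬂[0m
[38;2;8;4;7m[48;2;7;4;6m🬎[38;2;8;4;7m[48;2;7;4;6m🬎[38;2;8;4;7m[48;2;7;4;6m🬎[38;2;8;4;7m[48;2;7;4;6m🬎[38;2;8;4;7m[48;2;7;4;6m🬎[38;2;8;4;7m[48;2;7;4;6m🬎[38;2;8;4;7m[48;2;7;4;6m🬎[38;2;8;4;7m[48;2;7;4;6m🬎[38;2;8;4;7m[48;2;7;4;6m🬎[38;2;8;4;7m[48;2;7;4;6m🬎[38;2;8;4;7m[48;2;7;4;6m🬎[38;2;8;4;7m[48;2;7;4;6m🬎[0m
</frame>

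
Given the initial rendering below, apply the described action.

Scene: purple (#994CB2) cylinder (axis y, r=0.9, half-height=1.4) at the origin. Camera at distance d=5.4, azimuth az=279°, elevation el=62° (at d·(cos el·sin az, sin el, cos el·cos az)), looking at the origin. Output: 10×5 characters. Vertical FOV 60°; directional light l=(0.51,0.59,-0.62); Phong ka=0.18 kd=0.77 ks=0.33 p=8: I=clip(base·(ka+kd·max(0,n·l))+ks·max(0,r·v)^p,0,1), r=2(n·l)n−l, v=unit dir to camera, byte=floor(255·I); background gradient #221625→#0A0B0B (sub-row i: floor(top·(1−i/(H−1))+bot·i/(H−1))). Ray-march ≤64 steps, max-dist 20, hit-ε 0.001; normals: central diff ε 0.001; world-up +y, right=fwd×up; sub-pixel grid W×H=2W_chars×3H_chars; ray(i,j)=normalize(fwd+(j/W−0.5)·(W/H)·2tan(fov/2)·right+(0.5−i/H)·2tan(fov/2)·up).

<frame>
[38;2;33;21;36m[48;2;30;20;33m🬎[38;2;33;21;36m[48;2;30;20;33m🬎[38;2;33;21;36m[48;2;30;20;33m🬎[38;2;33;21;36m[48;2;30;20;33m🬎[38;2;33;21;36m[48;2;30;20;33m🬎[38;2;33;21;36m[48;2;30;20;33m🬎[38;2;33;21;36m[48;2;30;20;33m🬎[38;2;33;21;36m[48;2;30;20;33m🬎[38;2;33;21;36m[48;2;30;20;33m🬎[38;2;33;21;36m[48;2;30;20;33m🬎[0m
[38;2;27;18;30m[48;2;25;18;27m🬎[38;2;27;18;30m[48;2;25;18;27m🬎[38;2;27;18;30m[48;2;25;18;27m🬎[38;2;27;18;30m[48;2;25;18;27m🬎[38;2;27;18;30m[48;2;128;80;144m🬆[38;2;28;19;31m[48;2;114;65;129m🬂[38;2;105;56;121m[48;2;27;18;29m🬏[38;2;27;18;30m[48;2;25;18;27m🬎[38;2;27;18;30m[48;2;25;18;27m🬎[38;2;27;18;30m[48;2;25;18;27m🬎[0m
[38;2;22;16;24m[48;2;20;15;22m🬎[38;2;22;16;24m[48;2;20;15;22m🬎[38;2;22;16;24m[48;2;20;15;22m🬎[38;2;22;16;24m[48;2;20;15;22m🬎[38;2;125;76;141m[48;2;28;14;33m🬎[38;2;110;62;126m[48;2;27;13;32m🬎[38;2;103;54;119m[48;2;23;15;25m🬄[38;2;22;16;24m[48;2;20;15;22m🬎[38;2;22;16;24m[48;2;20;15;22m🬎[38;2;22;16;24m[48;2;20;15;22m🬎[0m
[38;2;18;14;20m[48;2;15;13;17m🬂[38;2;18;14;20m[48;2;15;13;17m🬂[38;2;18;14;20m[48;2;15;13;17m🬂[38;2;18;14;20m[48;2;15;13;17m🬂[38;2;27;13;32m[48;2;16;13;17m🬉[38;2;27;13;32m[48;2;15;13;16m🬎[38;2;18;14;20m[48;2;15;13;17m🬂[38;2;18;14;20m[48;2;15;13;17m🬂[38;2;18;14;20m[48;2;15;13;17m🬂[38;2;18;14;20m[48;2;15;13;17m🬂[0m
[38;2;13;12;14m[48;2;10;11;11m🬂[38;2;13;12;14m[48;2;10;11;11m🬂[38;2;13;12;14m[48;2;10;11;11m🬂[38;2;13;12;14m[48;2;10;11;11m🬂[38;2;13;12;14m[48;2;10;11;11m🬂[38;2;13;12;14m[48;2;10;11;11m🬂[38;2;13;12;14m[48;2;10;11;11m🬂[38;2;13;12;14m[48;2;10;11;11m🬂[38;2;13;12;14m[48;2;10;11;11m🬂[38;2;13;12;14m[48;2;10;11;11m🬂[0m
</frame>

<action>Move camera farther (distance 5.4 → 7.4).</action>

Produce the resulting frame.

<frame>
[38;2;33;21;36m[48;2;30;20;33m🬎[38;2;33;21;36m[48;2;30;20;33m🬎[38;2;33;21;36m[48;2;30;20;33m🬎[38;2;33;21;36m[48;2;30;20;33m🬎[38;2;33;21;36m[48;2;30;20;33m🬎[38;2;33;21;36m[48;2;30;20;33m🬎[38;2;33;21;36m[48;2;30;20;33m🬎[38;2;33;21;36m[48;2;30;20;33m🬎[38;2;33;21;36m[48;2;30;20;33m🬎[38;2;33;21;36m[48;2;30;20;33m🬎[0m
[38;2;27;18;30m[48;2;25;18;27m🬎[38;2;27;18;30m[48;2;25;18;27m🬎[38;2;27;18;30m[48;2;25;18;27m🬎[38;2;27;18;30m[48;2;25;18;27m🬎[38;2;27;18;29m[48;2;125;76;141m🬝[38;2;27;18;30m[48;2;113;64;129m🬎[38;2;27;18;30m[48;2;25;18;27m🬎[38;2;27;18;30m[48;2;25;18;27m🬎[38;2;27;18;30m[48;2;25;18;27m🬎[38;2;27;18;30m[48;2;25;18;27m🬎[0m
[38;2;22;16;24m[48;2;20;15;22m🬎[38;2;22;16;24m[48;2;20;15;22m🬎[38;2;22;16;24m[48;2;20;15;22m🬎[38;2;22;16;24m[48;2;20;15;22m🬎[38;2;121;72;137m[48;2;23;15;25m🬉[38;2;110;62;126m[48;2;27;13;32m🬎[38;2;22;16;24m[48;2;20;15;22m🬎[38;2;22;16;24m[48;2;20;15;22m🬎[38;2;22;16;24m[48;2;20;15;22m🬎[38;2;22;16;24m[48;2;20;15;22m🬎[0m
[38;2;18;14;20m[48;2;15;13;17m🬂[38;2;18;14;20m[48;2;15;13;17m🬂[38;2;18;14;20m[48;2;15;13;17m🬂[38;2;18;14;20m[48;2;15;13;17m🬂[38;2;27;13;32m[48;2;16;13;17m🬁[38;2;27;13;32m[48;2;15;13;17m🬂[38;2;18;14;20m[48;2;15;13;17m🬂[38;2;18;14;20m[48;2;15;13;17m🬂[38;2;18;14;20m[48;2;15;13;17m🬂[38;2;18;14;20m[48;2;15;13;17m🬂[0m
[38;2;13;12;14m[48;2;10;11;11m🬂[38;2;13;12;14m[48;2;10;11;11m🬂[38;2;13;12;14m[48;2;10;11;11m🬂[38;2;13;12;14m[48;2;10;11;11m🬂[38;2;13;12;14m[48;2;10;11;11m🬂[38;2;13;12;14m[48;2;10;11;11m🬂[38;2;13;12;14m[48;2;10;11;11m🬂[38;2;13;12;14m[48;2;10;11;11m🬂[38;2;13;12;14m[48;2;10;11;11m🬂[38;2;13;12;14m[48;2;10;11;11m🬂[0m
</frame>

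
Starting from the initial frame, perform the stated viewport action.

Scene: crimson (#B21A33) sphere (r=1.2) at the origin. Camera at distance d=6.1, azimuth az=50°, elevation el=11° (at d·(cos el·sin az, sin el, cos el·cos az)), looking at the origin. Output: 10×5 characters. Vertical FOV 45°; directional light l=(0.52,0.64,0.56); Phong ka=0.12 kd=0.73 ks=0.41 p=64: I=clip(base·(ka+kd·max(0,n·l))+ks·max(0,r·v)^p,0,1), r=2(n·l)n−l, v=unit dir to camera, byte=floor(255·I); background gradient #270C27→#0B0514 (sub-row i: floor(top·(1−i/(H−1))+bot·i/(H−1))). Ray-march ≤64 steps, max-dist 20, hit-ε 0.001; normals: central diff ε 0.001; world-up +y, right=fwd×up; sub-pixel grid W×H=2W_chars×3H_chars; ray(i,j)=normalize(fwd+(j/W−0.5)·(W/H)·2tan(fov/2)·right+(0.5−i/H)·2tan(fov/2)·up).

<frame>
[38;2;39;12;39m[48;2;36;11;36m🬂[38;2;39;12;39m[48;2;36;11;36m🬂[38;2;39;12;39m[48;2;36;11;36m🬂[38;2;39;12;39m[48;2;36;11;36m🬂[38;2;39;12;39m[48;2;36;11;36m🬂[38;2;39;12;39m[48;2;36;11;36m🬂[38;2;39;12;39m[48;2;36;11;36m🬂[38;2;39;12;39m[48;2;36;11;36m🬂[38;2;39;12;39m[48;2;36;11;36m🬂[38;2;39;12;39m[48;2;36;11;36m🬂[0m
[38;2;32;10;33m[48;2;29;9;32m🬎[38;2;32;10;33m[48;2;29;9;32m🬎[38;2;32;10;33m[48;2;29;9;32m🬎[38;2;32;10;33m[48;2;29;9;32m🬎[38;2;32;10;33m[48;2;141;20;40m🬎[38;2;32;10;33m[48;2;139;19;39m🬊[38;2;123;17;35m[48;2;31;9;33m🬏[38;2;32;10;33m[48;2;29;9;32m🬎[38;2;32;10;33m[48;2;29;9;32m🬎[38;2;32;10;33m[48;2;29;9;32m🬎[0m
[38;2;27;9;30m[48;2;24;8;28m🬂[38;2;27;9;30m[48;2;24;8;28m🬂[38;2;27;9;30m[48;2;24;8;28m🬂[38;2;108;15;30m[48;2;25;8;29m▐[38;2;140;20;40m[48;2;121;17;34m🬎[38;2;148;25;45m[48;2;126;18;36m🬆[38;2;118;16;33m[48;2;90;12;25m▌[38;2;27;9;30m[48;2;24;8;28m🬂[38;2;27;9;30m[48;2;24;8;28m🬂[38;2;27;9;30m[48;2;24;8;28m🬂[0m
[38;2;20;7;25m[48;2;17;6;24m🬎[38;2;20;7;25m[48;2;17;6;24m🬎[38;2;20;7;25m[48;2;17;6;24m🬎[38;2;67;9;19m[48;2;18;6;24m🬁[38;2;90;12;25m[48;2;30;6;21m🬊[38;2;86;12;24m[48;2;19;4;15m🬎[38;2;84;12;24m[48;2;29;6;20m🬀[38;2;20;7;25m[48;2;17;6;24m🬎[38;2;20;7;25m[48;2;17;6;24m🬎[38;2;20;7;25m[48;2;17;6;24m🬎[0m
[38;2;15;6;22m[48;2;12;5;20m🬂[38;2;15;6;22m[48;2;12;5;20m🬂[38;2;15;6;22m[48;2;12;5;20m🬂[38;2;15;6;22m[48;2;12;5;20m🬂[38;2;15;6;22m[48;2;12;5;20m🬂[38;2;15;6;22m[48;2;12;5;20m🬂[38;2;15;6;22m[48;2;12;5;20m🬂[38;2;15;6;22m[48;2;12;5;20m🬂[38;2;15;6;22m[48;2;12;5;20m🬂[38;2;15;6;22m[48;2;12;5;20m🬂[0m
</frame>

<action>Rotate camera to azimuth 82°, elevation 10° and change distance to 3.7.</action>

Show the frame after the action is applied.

<frame>
[38;2;39;12;39m[48;2;36;11;36m🬂[38;2;39;12;39m[48;2;36;11;36m🬂[38;2;39;12;39m[48;2;36;11;36m🬂[38;2;39;12;39m[48;2;36;11;36m🬂[38;2;38;11;38m[48;2;142;20;40m🬎[38;2;38;11;38m[48;2;128;18;36m🬎[38;2;109;16;31m[48;2;37;11;37m🬏[38;2;39;12;39m[48;2;36;11;36m🬂[38;2;39;12;39m[48;2;36;11;36m🬂[38;2;39;12;39m[48;2;36;11;36m🬂[0m
[38;2;32;10;33m[48;2;29;9;32m🬎[38;2;32;10;33m[48;2;29;9;32m🬎[38;2;31;9;33m[48;2;145;21;41m🬕[38;2;148;21;42m[48;2;144;21;41m🬝[38;2;142;22;42m[48;2;174;55;74m🬬[38;2;131;18;37m[48;2;122;17;35m▌[38;2;112;16;31m[48;2;99;14;28m▌[38;2;43;8;24m[48;2;77;11;21m🬉[38;2;32;10;33m[48;2;29;9;32m🬎[38;2;32;10;33m[48;2;29;9;32m🬎[0m
[38;2;27;9;30m[48;2;24;8;28m🬂[38;2;27;9;30m[48;2;24;8;28m🬂[38;2;137;19;39m[48;2;124;17;35m🬉[38;2;138;20;39m[48;2;126;18;36m🬆[38;2;177;62;81m[48;2;123;18;35m🬀[38;2;117;16;33m[48;2;104;14;29m🬆[38;2;98;14;28m[48;2;85;12;24m🬆[38;2;72;10;20m[48;2;53;7;15m▌[38;2;21;3;6m[48;2;25;8;29m▌[38;2;27;9;30m[48;2;24;8;28m🬂[0m
[38;2;20;7;25m[48;2;17;6;24m🬎[38;2;20;7;25m[48;2;17;6;24m🬎[38;2;97;13;27m[48;2;18;6;24m🬨[38;2;109;15;30m[48;2;87;12;25m🬎[38;2;104;15;29m[48;2;86;12;24m🬆[38;2;91;13;26m[48;2;72;10;20m🬆[38;2;72;10;20m[48;2;51;7;14m🬆[38;2;47;6;13m[48;2;24;3;6m🬄[38;2;21;3;6m[48;2;18;6;24m🬀[38;2;20;7;25m[48;2;17;6;24m🬎[0m
[38;2;15;6;22m[48;2;12;5;20m🬂[38;2;15;6;22m[48;2;12;5;20m🬂[38;2;15;6;22m[48;2;12;5;20m🬂[38;2;64;9;18m[48;2;12;5;20m🬂[38;2;57;8;16m[48;2;20;5;17m🬆[38;2;52;7;14m[48;2;19;4;13m🬂[38;2;26;3;7m[48;2;11;5;20m🬆[38;2;21;3;6m[48;2;12;5;20m🬀[38;2;15;6;22m[48;2;12;5;20m🬂[38;2;15;6;22m[48;2;12;5;20m🬂[0m
</frame>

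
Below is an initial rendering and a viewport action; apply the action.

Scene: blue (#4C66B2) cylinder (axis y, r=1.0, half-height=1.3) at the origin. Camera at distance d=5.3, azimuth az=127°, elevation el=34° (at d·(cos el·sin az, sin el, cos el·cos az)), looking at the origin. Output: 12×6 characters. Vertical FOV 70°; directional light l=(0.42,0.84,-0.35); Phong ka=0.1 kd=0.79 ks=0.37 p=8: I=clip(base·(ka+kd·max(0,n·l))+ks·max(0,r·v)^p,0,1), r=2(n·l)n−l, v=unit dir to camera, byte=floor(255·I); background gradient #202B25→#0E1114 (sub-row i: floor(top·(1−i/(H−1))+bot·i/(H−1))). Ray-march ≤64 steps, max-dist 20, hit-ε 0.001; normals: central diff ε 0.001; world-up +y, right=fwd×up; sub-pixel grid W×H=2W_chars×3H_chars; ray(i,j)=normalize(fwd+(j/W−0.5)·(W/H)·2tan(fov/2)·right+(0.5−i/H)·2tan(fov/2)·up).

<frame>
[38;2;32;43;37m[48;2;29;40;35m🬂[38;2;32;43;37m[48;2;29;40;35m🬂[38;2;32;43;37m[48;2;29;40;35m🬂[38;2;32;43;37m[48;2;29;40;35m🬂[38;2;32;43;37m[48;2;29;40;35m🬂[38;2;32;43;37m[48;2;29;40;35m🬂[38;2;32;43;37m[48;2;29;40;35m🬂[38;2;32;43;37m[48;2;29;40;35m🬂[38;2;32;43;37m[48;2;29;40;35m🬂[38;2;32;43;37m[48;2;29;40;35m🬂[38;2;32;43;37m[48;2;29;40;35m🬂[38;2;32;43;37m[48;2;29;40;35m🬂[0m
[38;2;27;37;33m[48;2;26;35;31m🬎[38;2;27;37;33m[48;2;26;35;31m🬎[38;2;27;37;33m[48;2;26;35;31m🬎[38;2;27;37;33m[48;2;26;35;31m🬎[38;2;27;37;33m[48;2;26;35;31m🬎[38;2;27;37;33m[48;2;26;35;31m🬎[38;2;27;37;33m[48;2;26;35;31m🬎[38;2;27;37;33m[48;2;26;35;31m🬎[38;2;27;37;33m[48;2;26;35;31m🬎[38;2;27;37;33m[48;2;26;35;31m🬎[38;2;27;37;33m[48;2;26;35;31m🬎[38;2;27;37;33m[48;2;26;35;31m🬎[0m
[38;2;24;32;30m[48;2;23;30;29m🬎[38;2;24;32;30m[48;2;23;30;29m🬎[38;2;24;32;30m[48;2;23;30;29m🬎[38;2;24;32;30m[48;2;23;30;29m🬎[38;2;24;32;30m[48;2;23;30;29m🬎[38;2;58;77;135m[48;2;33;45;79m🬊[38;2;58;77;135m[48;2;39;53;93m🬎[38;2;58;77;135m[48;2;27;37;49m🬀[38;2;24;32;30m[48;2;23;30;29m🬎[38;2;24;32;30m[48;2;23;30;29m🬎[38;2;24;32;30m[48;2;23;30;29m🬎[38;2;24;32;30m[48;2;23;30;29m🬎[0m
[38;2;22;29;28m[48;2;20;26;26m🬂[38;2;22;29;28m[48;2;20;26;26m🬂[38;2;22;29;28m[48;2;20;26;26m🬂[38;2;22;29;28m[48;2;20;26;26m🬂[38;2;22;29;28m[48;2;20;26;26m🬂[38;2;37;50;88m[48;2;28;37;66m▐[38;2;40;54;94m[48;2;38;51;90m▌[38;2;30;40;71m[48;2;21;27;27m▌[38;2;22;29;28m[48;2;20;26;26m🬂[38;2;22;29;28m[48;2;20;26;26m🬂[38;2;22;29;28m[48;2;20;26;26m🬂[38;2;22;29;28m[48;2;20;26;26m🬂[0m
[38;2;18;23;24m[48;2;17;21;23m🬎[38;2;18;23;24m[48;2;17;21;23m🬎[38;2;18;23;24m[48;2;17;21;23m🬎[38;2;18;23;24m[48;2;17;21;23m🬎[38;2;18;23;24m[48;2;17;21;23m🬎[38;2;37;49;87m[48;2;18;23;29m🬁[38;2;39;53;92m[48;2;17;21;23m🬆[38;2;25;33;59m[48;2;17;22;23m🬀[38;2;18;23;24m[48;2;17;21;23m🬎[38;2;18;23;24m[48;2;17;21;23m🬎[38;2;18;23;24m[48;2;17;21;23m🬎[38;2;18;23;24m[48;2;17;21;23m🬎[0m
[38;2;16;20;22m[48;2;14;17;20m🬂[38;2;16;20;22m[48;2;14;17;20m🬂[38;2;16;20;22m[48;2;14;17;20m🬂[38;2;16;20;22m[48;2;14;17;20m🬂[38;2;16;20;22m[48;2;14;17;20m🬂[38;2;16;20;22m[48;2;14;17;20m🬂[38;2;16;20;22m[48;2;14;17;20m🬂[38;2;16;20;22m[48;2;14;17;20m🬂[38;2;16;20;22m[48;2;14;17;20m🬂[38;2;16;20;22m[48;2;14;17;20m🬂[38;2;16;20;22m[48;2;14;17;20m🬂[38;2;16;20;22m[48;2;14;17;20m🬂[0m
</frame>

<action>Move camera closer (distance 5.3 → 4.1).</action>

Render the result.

<frame>
[38;2;32;43;37m[48;2;29;40;35m🬂[38;2;32;43;37m[48;2;29;40;35m🬂[38;2;32;43;37m[48;2;29;40;35m🬂[38;2;32;43;37m[48;2;29;40;35m🬂[38;2;32;43;37m[48;2;29;40;35m🬂[38;2;32;43;37m[48;2;29;40;35m🬂[38;2;32;43;37m[48;2;29;40;35m🬂[38;2;32;43;37m[48;2;29;40;35m🬂[38;2;32;43;37m[48;2;29;40;35m🬂[38;2;32;43;37m[48;2;29;40;35m🬂[38;2;32;43;37m[48;2;29;40;35m🬂[38;2;32;43;37m[48;2;29;40;35m🬂[0m
[38;2;27;37;33m[48;2;26;35;31m🬎[38;2;27;37;33m[48;2;26;35;31m🬎[38;2;27;37;33m[48;2;26;35;31m🬎[38;2;27;37;33m[48;2;26;35;31m🬎[38;2;27;36;33m[48;2;58;77;135m🬝[38;2;27;37;33m[48;2;58;77;135m🬎[38;2;58;77;135m[48;2;27;37;33m🬱[38;2;27;37;33m[48;2;58;77;135m🬎[38;2;27;37;33m[48;2;26;35;31m🬎[38;2;27;37;33m[48;2;26;35;31m🬎[38;2;27;37;33m[48;2;26;35;31m🬎[38;2;27;37;33m[48;2;26;35;31m🬎[0m
[38;2;24;32;30m[48;2;23;30;29m🬎[38;2;24;32;30m[48;2;23;30;29m🬎[38;2;24;32;30m[48;2;23;30;29m🬎[38;2;24;32;30m[48;2;23;30;29m🬎[38;2;30;40;70m[48;2;24;31;30m▐[38;2;58;77;135m[48;2;37;50;88m🬂[38;2;58;77;135m[48;2;39;53;93m🬂[38;2;58;77;135m[48;2;34;46;80m🬀[38;2;24;32;30m[48;2;23;30;29m🬎[38;2;24;32;30m[48;2;23;30;29m🬎[38;2;24;32;30m[48;2;23;30;29m🬎[38;2;24;32;30m[48;2;23;30;29m🬎[0m
[38;2;22;29;28m[48;2;20;26;26m🬂[38;2;22;29;28m[48;2;20;26;26m🬂[38;2;22;29;28m[48;2;20;26;26m🬂[38;2;22;29;28m[48;2;20;26;26m🬂[38;2;24;33;58m[48;2;20;27;26m🬉[38;2;38;52;91m[48;2;34;46;81m▐[38;2;40;54;94m[48;2;39;53;93m▌[38;2;32;44;77m[48;2;20;26;26m🬝[38;2;22;29;28m[48;2;20;26;26m🬂[38;2;22;29;28m[48;2;20;26;26m🬂[38;2;22;29;28m[48;2;20;26;26m🬂[38;2;22;29;28m[48;2;20;26;26m🬂[0m
[38;2;18;23;24m[48;2;17;21;23m🬎[38;2;18;23;24m[48;2;17;21;23m🬎[38;2;18;23;24m[48;2;17;21;23m🬎[38;2;18;23;24m[48;2;17;21;23m🬎[38;2;18;23;24m[48;2;17;21;23m🬎[38;2;35;48;84m[48;2;17;21;23m🬬[38;2;40;54;94m[48;2;39;52;91m▌[38;2;34;46;81m[48;2;17;22;23m🬄[38;2;18;23;24m[48;2;17;21;23m🬎[38;2;18;23;24m[48;2;17;21;23m🬎[38;2;18;23;24m[48;2;17;21;23m🬎[38;2;18;23;24m[48;2;17;21;23m🬎[0m
[38;2;16;20;22m[48;2;14;17;20m🬂[38;2;16;20;22m[48;2;14;17;20m🬂[38;2;16;20;22m[48;2;14;17;20m🬂[38;2;16;20;22m[48;2;14;17;20m🬂[38;2;16;20;22m[48;2;14;17;20m🬂[38;2;16;20;22m[48;2;14;17;20m🬂[38;2;16;20;22m[48;2;14;17;20m🬂[38;2;16;20;22m[48;2;14;17;20m🬂[38;2;16;20;22m[48;2;14;17;20m🬂[38;2;16;20;22m[48;2;14;17;20m🬂[38;2;16;20;22m[48;2;14;17;20m🬂[38;2;16;20;22m[48;2;14;17;20m🬂[0m
</frame>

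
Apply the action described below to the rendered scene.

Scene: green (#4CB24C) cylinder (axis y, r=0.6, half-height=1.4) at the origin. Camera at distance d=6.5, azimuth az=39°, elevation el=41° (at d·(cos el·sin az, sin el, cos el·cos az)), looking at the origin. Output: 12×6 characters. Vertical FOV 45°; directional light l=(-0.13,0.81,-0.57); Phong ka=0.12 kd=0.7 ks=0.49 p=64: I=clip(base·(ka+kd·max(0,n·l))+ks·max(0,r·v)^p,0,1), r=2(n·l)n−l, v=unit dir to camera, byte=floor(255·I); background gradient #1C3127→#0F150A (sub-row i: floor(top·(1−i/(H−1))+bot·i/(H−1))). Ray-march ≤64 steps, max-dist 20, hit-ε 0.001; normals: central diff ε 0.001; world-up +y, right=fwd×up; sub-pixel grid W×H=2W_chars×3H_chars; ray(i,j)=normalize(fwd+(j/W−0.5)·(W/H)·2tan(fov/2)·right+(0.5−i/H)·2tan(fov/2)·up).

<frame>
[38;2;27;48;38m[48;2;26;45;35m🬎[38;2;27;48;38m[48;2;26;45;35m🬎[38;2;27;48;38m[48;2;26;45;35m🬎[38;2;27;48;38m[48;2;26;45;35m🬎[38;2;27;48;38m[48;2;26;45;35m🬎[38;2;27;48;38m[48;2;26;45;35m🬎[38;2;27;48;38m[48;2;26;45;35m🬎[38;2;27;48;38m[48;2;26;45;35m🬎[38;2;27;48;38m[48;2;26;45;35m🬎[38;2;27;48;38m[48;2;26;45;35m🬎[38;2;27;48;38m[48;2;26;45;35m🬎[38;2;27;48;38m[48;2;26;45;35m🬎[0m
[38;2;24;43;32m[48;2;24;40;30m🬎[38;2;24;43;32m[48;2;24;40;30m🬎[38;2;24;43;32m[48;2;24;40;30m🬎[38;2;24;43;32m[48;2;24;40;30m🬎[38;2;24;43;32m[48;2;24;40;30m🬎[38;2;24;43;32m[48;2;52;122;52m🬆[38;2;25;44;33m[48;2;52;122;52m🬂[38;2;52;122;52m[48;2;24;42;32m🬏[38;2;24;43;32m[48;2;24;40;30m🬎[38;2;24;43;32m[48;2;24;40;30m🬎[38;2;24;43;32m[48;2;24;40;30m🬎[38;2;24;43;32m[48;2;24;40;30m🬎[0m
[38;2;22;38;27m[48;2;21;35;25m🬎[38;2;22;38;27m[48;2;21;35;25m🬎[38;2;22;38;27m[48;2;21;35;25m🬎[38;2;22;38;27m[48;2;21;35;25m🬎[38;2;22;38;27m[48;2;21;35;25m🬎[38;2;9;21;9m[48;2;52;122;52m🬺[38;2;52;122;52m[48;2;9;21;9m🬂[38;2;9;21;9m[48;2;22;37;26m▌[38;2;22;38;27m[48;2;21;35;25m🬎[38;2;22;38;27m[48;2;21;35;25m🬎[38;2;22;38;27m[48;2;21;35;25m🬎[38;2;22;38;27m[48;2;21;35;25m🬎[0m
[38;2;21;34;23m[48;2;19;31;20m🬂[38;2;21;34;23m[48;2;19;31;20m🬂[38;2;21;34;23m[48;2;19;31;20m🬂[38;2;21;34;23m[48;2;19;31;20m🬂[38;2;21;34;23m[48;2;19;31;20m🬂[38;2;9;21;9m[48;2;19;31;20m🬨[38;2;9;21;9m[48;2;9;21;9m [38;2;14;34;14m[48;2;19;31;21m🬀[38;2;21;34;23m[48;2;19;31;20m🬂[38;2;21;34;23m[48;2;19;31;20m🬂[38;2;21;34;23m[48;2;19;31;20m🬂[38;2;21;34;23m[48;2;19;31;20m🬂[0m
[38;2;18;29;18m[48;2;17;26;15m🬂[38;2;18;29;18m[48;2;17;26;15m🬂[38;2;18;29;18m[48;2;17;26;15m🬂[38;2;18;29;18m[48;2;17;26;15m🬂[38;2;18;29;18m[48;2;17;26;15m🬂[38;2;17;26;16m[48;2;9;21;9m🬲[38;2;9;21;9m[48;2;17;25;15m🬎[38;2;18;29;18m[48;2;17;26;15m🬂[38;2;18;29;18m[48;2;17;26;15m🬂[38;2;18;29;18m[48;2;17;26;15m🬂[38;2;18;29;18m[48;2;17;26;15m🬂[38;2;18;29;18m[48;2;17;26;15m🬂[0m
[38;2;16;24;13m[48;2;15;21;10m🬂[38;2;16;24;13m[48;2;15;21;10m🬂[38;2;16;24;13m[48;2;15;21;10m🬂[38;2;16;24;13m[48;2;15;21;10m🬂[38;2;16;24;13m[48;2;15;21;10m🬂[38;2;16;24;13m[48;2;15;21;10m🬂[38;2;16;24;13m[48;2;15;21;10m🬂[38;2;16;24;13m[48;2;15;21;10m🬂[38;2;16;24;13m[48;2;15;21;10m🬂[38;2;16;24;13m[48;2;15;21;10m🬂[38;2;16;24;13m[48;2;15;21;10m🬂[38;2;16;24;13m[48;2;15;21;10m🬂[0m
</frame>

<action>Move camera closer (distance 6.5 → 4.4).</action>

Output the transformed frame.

<frame>
[38;2;27;48;38m[48;2;26;45;35m🬎[38;2;27;48;38m[48;2;26;45;35m🬎[38;2;27;48;38m[48;2;26;45;35m🬎[38;2;27;48;38m[48;2;26;45;35m🬎[38;2;27;47;37m[48;2;52;122;52m🬝[38;2;27;48;38m[48;2;52;122;52m🬎[38;2;52;122;52m[48;2;27;48;38m🬱[38;2;27;48;38m[48;2;52;122;52m🬎[38;2;27;48;38m[48;2;26;45;35m🬎[38;2;27;48;38m[48;2;26;45;35m🬎[38;2;27;48;38m[48;2;26;45;35m🬎[38;2;27;48;38m[48;2;26;45;35m🬎[0m
[38;2;24;43;32m[48;2;24;40;30m🬎[38;2;24;43;32m[48;2;24;40;30m🬎[38;2;24;43;32m[48;2;24;40;30m🬎[38;2;24;43;32m[48;2;24;40;30m🬎[38;2;52;122;52m[48;2;18;33;22m🬁[38;2;52;122;52m[48;2;9;21;9m🬊[38;2;52;122;52m[48;2;9;21;9m🬎[38;2;52;122;52m[48;2;9;21;9m🬂[38;2;24;43;32m[48;2;24;40;30m🬎[38;2;24;43;32m[48;2;24;40;30m🬎[38;2;24;43;32m[48;2;24;40;30m🬎[38;2;24;43;32m[48;2;24;40;30m🬎[0m
[38;2;22;38;27m[48;2;21;35;25m🬎[38;2;22;38;27m[48;2;21;35;25m🬎[38;2;22;38;27m[48;2;21;35;25m🬎[38;2;22;38;27m[48;2;21;35;25m🬎[38;2;22;37;26m[48;2;9;21;9m▌[38;2;9;21;9m[48;2;9;21;9m [38;2;9;21;9m[48;2;9;21;9m [38;2;9;21;9m[48;2;9;21;9m [38;2;22;38;27m[48;2;21;35;25m🬎[38;2;22;38;27m[48;2;21;35;25m🬎[38;2;22;38;27m[48;2;21;35;25m🬎[38;2;22;38;27m[48;2;21;35;25m🬎[0m
[38;2;21;34;23m[48;2;19;31;20m🬂[38;2;21;34;23m[48;2;19;31;20m🬂[38;2;21;34;23m[48;2;19;31;20m🬂[38;2;21;34;23m[48;2;19;31;20m🬂[38;2;19;31;21m[48;2;9;21;9m🬺[38;2;9;21;9m[48;2;9;21;9m [38;2;9;21;9m[48;2;9;21;9m [38;2;9;21;9m[48;2;17;31;18m▌[38;2;21;34;23m[48;2;19;31;20m🬂[38;2;21;34;23m[48;2;19;31;20m🬂[38;2;21;34;23m[48;2;19;31;20m🬂[38;2;21;34;23m[48;2;19;31;20m🬂[0m
[38;2;18;29;18m[48;2;17;26;15m🬂[38;2;18;29;18m[48;2;17;26;15m🬂[38;2;18;29;18m[48;2;17;26;15m🬂[38;2;18;29;18m[48;2;17;26;15m🬂[38;2;18;29;18m[48;2;17;26;15m🬂[38;2;9;21;9m[48;2;9;21;9m [38;2;9;21;9m[48;2;9;21;9m [38;2;9;21;9m[48;2;17;27;16m▌[38;2;18;29;18m[48;2;17;26;15m🬂[38;2;18;29;18m[48;2;17;26;15m🬂[38;2;18;29;18m[48;2;17;26;15m🬂[38;2;18;29;18m[48;2;17;26;15m🬂[0m
[38;2;16;24;13m[48;2;15;21;10m🬂[38;2;16;24;13m[48;2;15;21;10m🬂[38;2;16;24;13m[48;2;15;21;10m🬂[38;2;16;24;13m[48;2;15;21;10m🬂[38;2;16;24;13m[48;2;15;21;10m🬂[38;2;15;22;11m[48;2;9;21;9m🬺[38;2;9;21;9m[48;2;15;21;10m🬂[38;2;16;24;13m[48;2;15;21;10m🬂[38;2;16;24;13m[48;2;15;21;10m🬂[38;2;16;24;13m[48;2;15;21;10m🬂[38;2;16;24;13m[48;2;15;21;10m🬂[38;2;16;24;13m[48;2;15;21;10m🬂[0m
</frame>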